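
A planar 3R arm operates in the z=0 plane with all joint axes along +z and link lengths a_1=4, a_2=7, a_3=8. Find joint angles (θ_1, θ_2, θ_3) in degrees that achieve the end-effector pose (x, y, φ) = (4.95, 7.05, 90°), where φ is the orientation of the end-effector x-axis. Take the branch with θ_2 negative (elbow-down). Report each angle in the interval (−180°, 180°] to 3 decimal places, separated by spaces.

89.993 -134.996 135.003

wrist centre = target − a_3·(cos φ, sin φ) = (4.9500, -0.9500)
cos θ_2 = (25.4050−4²−7²)/(2·4·7) = -0.7071; θ_2 = -134.9957° (elbow-down)
β = atan2(-0.9500,4.9500) = -10.8641°; ψ = atan2(-4.9501,-0.9494) = -100.8568°
θ_1 = β − ψ = 89.9928°
θ_3 = φ − θ_1 − θ_2 = 135.0029° (wrapped to (-180°,180°])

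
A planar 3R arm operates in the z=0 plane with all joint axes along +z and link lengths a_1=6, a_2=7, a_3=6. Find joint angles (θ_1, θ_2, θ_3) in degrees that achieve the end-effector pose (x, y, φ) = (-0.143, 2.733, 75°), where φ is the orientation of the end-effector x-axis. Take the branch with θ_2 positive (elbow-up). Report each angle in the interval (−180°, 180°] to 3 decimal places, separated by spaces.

wrist centre = target − a_3·(cos φ, sin φ) = (-1.6959, -3.0626)
cos θ_2 = (12.2554−6²−7²)/(2·6·7) = -0.8660; θ_2 = 149.9980° (elbow-up)
β = atan2(-3.0626,-1.6959) = -118.9758°; ψ = atan2(3.5002,-0.0621) = 91.0156°
θ_1 = β − ψ = -209.9915°
θ_3 = φ − θ_1 − θ_2 = 134.9935° (wrapped to (-180°,180°])

150.009 149.998 134.994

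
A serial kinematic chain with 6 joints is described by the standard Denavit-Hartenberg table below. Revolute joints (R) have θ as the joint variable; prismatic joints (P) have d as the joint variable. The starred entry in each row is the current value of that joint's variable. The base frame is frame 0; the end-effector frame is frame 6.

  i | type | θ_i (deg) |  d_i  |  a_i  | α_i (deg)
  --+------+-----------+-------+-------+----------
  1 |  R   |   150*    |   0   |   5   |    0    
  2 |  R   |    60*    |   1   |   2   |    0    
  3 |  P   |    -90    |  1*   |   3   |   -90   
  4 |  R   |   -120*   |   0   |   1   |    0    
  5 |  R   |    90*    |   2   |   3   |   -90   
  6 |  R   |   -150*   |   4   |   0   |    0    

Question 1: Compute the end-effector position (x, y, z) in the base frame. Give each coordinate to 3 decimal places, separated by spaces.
after link 1: o_1 = (-4.3301, 2.5000, 0.0000)
after link 2: o_2 = (-6.0622, 1.5000, 1.0000)
after link 3: o_3 = (-7.5622, 4.0981, 2.0000)
after link 4: o_4 = (-7.3122, 3.6651, 2.8660)
after link 5: o_5 = (-10.3433, 4.9151, 4.3660)
after link 6: o_6 = (-11.3433, 6.6471, 0.9019)

-11.343 6.647 0.902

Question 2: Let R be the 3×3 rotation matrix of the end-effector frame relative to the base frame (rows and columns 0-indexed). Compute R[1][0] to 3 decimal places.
End-effector x-axis (col 0 of R) = (-0.0580,-0.8995,-0.4330)
R[1][0] = -0.8995

-0.900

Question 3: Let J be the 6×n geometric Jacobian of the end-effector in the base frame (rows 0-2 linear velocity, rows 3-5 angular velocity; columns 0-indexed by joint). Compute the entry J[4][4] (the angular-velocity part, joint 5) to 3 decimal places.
-0.500

axis z_4 = (-0.8660,-0.5000,0.0000); lever o_n−o_4 = (-4.0311,2.9821,-1.9641)
cross product → J_v[:, 4] = (0.9821,-1.7010,-4.5981)
J_ω[:, 4] = z_4
entry J[4][4] = -0.5000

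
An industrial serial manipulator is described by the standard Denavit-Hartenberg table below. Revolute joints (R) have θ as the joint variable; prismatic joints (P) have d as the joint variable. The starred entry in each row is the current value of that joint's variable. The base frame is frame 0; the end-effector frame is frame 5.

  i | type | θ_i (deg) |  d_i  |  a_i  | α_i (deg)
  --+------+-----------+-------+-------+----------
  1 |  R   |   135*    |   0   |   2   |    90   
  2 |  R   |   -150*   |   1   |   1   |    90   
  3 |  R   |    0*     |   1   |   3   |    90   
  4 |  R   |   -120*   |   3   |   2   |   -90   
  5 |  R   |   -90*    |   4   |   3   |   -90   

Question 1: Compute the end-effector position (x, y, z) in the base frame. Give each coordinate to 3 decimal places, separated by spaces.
-1.957 -5.114 -5.598

after link 1: o_1 = (-1.4142, 1.4142, 0.0000)
after link 2: o_2 = (-0.0947, 1.5089, -0.5000)
after link 3: o_3 = (2.0959, -0.6817, -1.1340)
after link 4: o_4 = (-1.2501, -1.5783, -2.1340)
after link 5: o_5 = (-1.9572, -5.1138, -5.5981)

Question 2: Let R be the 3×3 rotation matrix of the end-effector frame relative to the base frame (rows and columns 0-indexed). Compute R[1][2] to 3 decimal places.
End-effector z-axis (col 2 of R) = (-0.6124,0.6124,-0.5000)
R[1][2] = 0.6124

0.612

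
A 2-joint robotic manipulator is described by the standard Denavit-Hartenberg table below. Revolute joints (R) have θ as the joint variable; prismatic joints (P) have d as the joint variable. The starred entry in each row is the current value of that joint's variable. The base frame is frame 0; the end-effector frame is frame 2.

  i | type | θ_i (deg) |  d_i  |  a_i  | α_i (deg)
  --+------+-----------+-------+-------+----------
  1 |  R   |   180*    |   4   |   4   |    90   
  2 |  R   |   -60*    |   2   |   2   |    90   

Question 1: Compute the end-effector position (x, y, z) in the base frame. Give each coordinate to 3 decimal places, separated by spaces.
after link 1: o_1 = (-4.0000, 0.0000, 4.0000)
after link 2: o_2 = (-5.0000, 2.0000, 2.2679)

-5.000 2.000 2.268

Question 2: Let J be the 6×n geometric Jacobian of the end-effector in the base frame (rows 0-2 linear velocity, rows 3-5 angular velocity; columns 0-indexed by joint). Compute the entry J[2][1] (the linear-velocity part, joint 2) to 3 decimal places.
1.000

axis z_1 = (0.0000,1.0000,0.0000); lever o_n−o_1 = (-1.0000,2.0000,-1.7321)
cross product → J_v[:, 1] = (-1.7321,0.0000,1.0000)
J_ω[:, 1] = z_1
entry J[2][1] = 1.0000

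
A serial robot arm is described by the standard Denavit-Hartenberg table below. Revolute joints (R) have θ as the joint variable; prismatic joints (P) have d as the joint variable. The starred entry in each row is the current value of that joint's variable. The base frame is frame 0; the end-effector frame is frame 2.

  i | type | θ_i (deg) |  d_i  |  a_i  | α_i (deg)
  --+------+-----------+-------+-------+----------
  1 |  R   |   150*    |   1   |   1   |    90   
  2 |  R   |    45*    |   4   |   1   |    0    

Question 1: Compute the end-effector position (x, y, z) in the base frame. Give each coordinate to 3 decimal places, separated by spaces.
after link 1: o_1 = (-0.8660, 0.5000, 1.0000)
after link 2: o_2 = (0.5216, 4.3177, 1.7071)

0.522 4.318 1.707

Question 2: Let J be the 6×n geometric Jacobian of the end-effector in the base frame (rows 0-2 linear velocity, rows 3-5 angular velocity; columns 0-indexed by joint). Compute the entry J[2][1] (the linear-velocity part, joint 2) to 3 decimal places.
0.707

axis z_1 = (0.5000,0.8660,0.0000); lever o_n−o_1 = (1.3876,3.8177,0.7071)
cross product → J_v[:, 1] = (0.6124,-0.3536,0.7071)
J_ω[:, 1] = z_1
entry J[2][1] = 0.7071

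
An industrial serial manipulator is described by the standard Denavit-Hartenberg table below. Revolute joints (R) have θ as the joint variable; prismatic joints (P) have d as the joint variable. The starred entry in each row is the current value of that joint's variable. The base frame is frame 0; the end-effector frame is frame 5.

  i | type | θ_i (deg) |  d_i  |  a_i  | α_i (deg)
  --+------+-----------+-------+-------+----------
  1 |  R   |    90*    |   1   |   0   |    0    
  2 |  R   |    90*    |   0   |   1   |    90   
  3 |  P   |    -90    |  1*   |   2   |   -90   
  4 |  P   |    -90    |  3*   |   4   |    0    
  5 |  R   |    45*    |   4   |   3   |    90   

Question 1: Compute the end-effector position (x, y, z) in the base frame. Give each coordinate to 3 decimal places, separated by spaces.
after link 1: o_1 = (0.0000, 0.0000, 1.0000)
after link 2: o_2 = (-1.0000, 0.0000, 1.0000)
after link 3: o_3 = (-1.0000, 1.0000, -1.0000)
after link 4: o_4 = (-4.0000, 5.0000, -1.0000)
after link 5: o_5 = (-8.0000, 7.1213, -3.1213)

-8.000 7.121 -3.121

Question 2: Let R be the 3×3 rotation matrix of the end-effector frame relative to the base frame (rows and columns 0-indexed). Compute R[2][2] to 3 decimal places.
0.707

End-effector z-axis (col 2 of R) = (0.0000,0.7071,0.7071)
R[2][2] = 0.7071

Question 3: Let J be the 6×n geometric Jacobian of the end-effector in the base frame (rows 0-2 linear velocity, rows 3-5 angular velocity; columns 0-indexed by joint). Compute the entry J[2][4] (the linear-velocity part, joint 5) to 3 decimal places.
axis z_4 = (-1.0000,0.0000,0.0000); lever o_n−o_4 = (-4.0000,2.1213,-2.1213)
cross product → J_v[:, 4] = (-0.0000,-2.1213,-2.1213)
J_ω[:, 4] = z_4
entry J[2][4] = -2.1213

-2.121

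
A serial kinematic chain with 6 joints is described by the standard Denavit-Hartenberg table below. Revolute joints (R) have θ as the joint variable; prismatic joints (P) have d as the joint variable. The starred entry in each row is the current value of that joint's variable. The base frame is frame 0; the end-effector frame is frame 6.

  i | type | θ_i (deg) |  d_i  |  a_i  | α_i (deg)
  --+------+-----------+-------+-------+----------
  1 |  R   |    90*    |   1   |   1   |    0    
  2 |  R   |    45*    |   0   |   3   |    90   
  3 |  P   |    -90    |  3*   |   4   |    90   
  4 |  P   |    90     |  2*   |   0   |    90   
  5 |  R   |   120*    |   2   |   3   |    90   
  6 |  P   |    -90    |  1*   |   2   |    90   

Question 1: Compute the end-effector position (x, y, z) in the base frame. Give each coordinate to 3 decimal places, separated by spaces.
after link 1: o_1 = (0.0000, 1.0000, 1.0000)
after link 2: o_2 = (-2.1213, 3.1213, 1.0000)
after link 3: o_3 = (0.0000, 5.2426, -3.0000)
after link 4: o_4 = (1.4142, 3.8284, -3.0000)
after link 5: o_5 = (2.1907, 0.9306, -5.0000)
after link 6: o_6 = (3.1566, 1.1895, -3.0000)

3.157 1.189 -3.000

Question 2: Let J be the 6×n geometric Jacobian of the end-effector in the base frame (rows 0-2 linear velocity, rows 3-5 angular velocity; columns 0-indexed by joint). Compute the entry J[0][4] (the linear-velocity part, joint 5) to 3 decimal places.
-2.639

axis z_4 = (0.0000,0.0000,-1.0000); lever o_n−o_4 = (1.7424,-2.6390,0.0000)
cross product → J_v[:, 4] = (-2.6390,-1.7424,-0.0000)
J_ω[:, 4] = z_4
entry J[0][4] = -2.6390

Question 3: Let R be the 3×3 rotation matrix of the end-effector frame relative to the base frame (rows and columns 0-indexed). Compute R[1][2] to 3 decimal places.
0.966

End-effector z-axis (col 2 of R) = (-0.2588,0.9659,0.0000)
R[1][2] = 0.9659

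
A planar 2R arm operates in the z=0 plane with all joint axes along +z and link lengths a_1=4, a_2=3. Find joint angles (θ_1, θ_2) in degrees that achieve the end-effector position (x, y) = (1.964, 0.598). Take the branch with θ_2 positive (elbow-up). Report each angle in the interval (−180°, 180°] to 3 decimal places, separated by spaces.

-30.000 150.002

cos θ_2 = (4.2149−4²−3²)/(2·4·3) = -0.8660; θ_2 = 150.0023° (elbow-up)
β = atan2(0.5980,1.9640) = 16.9345°; ψ = atan2(1.4999,1.4019) = 46.9349°
θ_1 = β − ψ = -30.0004°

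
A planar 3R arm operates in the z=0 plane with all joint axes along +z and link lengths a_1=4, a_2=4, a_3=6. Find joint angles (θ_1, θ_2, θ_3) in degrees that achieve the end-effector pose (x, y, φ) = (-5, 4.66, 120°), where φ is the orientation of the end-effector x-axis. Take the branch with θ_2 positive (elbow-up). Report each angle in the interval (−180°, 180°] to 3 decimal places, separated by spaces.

120.007 149.999 -150.006

wrist centre = target − a_3·(cos φ, sin φ) = (-2.0000, -0.5362)
cos θ_2 = (4.2875−4²−4²)/(2·4·4) = -0.8660; θ_2 = 149.9990° (elbow-up)
β = atan2(-0.5362,-2.0000) = -164.9932°; ψ = atan2(2.0001,0.5359) = 74.9995°
θ_1 = β − ψ = -239.9927°
θ_3 = φ − θ_1 − θ_2 = -150.0063° (wrapped to (-180°,180°])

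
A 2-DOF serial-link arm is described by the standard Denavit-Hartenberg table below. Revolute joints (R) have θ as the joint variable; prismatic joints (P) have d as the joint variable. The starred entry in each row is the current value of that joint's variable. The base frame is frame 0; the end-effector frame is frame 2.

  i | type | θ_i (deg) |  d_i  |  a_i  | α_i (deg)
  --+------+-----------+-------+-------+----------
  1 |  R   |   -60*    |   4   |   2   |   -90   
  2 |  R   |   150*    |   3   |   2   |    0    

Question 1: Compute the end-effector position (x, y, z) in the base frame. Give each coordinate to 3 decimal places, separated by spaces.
2.732 1.268 3.000

after link 1: o_1 = (1.0000, -1.7321, 4.0000)
after link 2: o_2 = (2.7321, 1.2679, 3.0000)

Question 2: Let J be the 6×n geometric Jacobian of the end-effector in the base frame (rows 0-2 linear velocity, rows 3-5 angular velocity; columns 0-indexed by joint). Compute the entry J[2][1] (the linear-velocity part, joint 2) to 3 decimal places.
1.732

axis z_1 = (0.8660,0.5000,0.0000); lever o_n−o_1 = (1.7321,3.0000,-1.0000)
cross product → J_v[:, 1] = (-0.5000,0.8660,1.7321)
J_ω[:, 1] = z_1
entry J[2][1] = 1.7321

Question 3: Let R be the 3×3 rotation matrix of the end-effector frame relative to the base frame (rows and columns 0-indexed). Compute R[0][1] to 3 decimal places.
-0.250

End-effector y-axis (col 1 of R) = (-0.2500,0.4330,0.8660)
R[0][1] = -0.2500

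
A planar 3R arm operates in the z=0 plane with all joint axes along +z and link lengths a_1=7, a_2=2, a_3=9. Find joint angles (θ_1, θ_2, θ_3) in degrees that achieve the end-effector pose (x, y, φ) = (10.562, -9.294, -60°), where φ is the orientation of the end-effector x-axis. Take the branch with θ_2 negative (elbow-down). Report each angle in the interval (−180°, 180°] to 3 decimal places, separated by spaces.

wrist centre = target − a_3·(cos φ, sin φ) = (6.0620, -1.4998)
cos θ_2 = (38.9972−7²−2²)/(2·7·2) = -0.5001; θ_2 = -120.0067° (elbow-down)
β = atan2(-1.4998,6.0620) = -13.8962°; ψ = atan2(-1.7319,5.9998) = -16.1016°
θ_1 = β − ψ = 2.2054°
θ_3 = φ − θ_1 − θ_2 = 57.8014° (wrapped to (-180°,180°])

2.205 -120.007 57.801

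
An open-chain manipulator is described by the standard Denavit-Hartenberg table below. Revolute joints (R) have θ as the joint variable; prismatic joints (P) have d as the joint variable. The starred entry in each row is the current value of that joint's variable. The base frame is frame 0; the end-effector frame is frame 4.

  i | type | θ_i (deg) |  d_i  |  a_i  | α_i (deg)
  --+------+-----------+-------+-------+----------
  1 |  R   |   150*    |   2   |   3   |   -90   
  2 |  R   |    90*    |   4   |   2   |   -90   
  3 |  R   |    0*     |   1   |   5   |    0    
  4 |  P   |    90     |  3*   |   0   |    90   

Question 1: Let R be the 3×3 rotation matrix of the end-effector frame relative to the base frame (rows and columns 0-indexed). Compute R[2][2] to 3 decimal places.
End-effector z-axis (col 2 of R) = (-0.0000,-0.0000,-1.0000)
R[2][2] = -1.0000

-1.000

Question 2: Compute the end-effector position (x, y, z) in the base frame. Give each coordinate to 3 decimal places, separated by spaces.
after link 1: o_1 = (-2.5981, 1.5000, 2.0000)
after link 2: o_2 = (-4.5981, -1.9641, 0.0000)
after link 3: o_3 = (-3.7321, -2.4641, -5.0000)
after link 4: o_4 = (-1.1340, -3.9641, -5.0000)

-1.134 -3.964 -5.000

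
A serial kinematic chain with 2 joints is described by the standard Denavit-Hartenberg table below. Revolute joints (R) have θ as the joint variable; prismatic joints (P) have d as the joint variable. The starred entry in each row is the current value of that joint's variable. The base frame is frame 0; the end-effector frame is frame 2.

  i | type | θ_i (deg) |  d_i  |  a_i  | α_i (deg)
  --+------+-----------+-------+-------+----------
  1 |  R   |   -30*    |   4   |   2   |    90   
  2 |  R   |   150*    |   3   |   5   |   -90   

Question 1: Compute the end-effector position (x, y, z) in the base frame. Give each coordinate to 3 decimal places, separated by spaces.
after link 1: o_1 = (1.7321, -1.0000, 4.0000)
after link 2: o_2 = (-3.5179, -1.4330, 6.5000)

-3.518 -1.433 6.500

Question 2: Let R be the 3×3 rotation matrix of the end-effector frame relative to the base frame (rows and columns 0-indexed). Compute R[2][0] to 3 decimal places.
End-effector x-axis (col 0 of R) = (-0.7500,0.4330,0.5000)
R[2][0] = 0.5000

0.500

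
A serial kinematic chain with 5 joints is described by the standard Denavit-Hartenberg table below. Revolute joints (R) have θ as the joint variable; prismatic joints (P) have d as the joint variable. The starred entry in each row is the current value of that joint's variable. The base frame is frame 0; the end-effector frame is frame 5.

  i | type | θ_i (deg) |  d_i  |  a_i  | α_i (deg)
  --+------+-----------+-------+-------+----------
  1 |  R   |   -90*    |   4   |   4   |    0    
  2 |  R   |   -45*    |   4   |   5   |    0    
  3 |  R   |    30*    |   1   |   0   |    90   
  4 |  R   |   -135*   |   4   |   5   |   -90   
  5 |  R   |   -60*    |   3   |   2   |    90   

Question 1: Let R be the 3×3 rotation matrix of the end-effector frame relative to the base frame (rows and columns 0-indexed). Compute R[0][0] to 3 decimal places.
End-effector x-axis (col 0 of R) = (-0.7450,0.5657,-0.3536)
R[0][0] = -0.7450

-0.745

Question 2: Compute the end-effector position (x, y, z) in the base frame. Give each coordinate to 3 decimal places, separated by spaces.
-8.523 -4.003 2.636

after link 1: o_1 = (0.0000, -4.0000, 4.0000)
after link 2: o_2 = (-3.5355, -7.5355, 8.0000)
after link 3: o_3 = (-3.5355, -7.5355, 9.0000)
after link 4: o_4 = (-6.4842, -3.0852, 5.4645)
after link 5: o_5 = (-8.5232, -4.0029, 2.6360)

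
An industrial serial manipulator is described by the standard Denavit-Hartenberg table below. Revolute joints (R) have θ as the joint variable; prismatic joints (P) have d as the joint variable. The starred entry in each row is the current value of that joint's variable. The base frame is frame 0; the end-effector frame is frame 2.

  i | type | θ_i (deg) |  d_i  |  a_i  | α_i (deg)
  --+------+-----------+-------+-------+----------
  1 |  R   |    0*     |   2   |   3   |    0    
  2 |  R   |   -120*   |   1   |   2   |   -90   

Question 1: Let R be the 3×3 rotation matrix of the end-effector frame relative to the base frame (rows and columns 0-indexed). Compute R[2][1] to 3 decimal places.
End-effector y-axis (col 1 of R) = (0.0000,-0.0000,-1.0000)
R[2][1] = -1.0000

-1.000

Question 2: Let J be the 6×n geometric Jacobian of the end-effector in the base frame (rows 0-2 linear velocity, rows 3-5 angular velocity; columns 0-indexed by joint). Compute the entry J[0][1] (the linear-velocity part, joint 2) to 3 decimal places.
axis z_1 = (0.0000,0.0000,1.0000); lever o_n−o_1 = (-1.0000,-1.7321,1.0000)
cross product → J_v[:, 1] = (1.7321,-1.0000,0.0000)
J_ω[:, 1] = z_1
entry J[0][1] = 1.7321

1.732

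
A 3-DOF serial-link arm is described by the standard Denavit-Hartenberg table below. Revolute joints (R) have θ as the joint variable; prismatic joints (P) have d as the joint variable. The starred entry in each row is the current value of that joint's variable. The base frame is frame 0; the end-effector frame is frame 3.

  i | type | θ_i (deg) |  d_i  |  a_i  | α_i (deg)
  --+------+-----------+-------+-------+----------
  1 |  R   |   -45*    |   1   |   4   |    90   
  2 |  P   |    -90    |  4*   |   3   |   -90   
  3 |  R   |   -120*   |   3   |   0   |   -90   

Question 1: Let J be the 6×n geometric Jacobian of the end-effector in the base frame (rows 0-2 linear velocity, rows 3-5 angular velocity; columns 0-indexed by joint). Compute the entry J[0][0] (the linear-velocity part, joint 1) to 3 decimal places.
axis z_0 = ẑ; lever o_n−o_0 = (2.1213,-7.7782,-2.0000)
cross product → J_v[:, 0] = (7.7782,2.1213,-0.0000)
J_ω[:, 0] = z_0
entry J[0][0] = 7.7782

7.778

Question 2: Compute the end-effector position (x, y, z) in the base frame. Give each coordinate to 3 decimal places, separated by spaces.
2.121 -7.778 -2.000

after link 1: o_1 = (2.8284, -2.8284, 1.0000)
after link 2: o_2 = (0.0000, -5.6569, -2.0000)
after link 3: o_3 = (2.1213, -7.7782, -2.0000)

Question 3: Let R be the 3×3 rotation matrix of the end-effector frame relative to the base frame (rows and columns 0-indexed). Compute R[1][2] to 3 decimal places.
End-effector z-axis (col 2 of R) = (-0.3536,-0.3536,-0.8660)
R[1][2] = -0.3536

-0.354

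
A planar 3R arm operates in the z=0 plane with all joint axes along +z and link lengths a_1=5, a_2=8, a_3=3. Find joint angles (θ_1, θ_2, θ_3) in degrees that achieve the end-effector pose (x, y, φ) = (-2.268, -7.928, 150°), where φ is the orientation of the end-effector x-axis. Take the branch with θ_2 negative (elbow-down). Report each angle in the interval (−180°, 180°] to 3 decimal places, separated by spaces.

-29.998 -90.003 -89.999

wrist centre = target − a_3·(cos φ, sin φ) = (0.3301, -9.4280)
cos θ_2 = (88.9961−5²−8²)/(2·5·8) = -0.0000; θ_2 = -90.0028° (elbow-down)
β = atan2(-9.4280,0.3301) = -87.9949°; ψ = atan2(-8.0000,4.9996) = -57.9966°
θ_1 = β − ψ = -29.9983°
θ_3 = φ − θ_1 − θ_2 = -89.9990° (wrapped to (-180°,180°])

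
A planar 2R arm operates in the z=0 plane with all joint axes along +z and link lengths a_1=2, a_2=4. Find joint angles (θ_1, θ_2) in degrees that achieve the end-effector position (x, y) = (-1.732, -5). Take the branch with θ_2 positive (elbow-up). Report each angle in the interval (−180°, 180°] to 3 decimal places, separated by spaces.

cos θ_2 = (27.9998−2²−4²)/(2·2·4) = 0.5000; θ_2 = 60.0007° (elbow-up)
β = atan2(-5.0000,-1.7320) = -109.1061°; ψ = atan2(3.4641,4.0000) = 40.8939°
θ_1 = β − ψ = -150.0000°

-150.000 60.001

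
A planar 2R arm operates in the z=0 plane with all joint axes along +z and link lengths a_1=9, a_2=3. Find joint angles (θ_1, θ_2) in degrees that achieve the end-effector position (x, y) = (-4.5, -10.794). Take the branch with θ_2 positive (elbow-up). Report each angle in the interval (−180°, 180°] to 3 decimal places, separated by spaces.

cos θ_2 = (136.7604−9²−3²)/(2·9·3) = 0.8659; θ_2 = 30.0105° (elbow-up)
β = atan2(-10.7940,-4.5000) = -112.6312°; ψ = atan2(1.5005,11.5978) = 7.3717°
θ_1 = β − ψ = -120.0029°

-120.003 30.010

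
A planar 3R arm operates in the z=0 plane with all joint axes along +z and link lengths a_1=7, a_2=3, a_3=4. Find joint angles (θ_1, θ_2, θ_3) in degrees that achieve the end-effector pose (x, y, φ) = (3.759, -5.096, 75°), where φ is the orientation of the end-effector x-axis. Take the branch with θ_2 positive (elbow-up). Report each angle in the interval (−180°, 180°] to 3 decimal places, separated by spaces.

-86.185 45.007 116.178

wrist centre = target − a_3·(cos φ, sin φ) = (2.7237, -8.9597)
cos θ_2 = (87.6950−7²−3²)/(2·7·3) = 0.7070; θ_2 = 45.0068° (elbow-up)
β = atan2(-8.9597,2.7237) = -73.0909°; ψ = atan2(2.1216,9.1211) = 13.0942°
θ_1 = β − ψ = -86.1851°
θ_3 = φ − θ_1 − θ_2 = 116.1783° (wrapped to (-180°,180°])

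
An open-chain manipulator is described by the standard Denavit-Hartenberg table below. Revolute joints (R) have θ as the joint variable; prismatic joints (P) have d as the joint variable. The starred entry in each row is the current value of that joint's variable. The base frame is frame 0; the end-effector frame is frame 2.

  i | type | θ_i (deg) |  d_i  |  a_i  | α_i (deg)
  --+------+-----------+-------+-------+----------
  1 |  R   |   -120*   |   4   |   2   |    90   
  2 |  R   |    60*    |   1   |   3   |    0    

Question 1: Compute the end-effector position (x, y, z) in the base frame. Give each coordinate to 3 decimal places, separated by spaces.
after link 1: o_1 = (-1.0000, -1.7321, 4.0000)
after link 2: o_2 = (-2.6160, -2.5311, 6.5981)

-2.616 -2.531 6.598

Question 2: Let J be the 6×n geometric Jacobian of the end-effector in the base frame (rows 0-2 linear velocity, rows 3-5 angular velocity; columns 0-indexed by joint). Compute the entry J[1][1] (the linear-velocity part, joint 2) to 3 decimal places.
axis z_1 = (-0.8660,0.5000,0.0000); lever o_n−o_1 = (-1.6160,-0.7990,2.5981)
cross product → J_v[:, 1] = (1.2990,2.2500,1.5000)
J_ω[:, 1] = z_1
entry J[1][1] = 2.2500

2.250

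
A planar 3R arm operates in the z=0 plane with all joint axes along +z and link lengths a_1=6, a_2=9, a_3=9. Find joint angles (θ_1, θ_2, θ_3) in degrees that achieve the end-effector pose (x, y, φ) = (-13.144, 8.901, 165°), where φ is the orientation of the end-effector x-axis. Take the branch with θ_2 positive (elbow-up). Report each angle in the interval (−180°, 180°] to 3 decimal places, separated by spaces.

44.999 120.003 -0.002

wrist centre = target − a_3·(cos φ, sin φ) = (-4.4507, 6.5716)
cos θ_2 = (62.9947−6²−9²)/(2·6·9) = -0.5000; θ_2 = 120.0032° (elbow-up)
β = atan2(6.5716,-4.4507) = 124.1080°; ψ = atan2(7.7940,1.4996) = 79.1094°
θ_1 = β − ψ = 44.9986°
θ_3 = φ − θ_1 − θ_2 = -0.0019° (wrapped to (-180°,180°])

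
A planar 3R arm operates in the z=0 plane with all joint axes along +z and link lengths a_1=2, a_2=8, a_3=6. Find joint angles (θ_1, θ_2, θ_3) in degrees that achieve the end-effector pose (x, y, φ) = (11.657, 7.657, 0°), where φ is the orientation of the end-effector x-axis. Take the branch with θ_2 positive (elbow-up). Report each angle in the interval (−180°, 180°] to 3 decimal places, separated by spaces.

17.094 44.990 -62.084

wrist centre = target − a_3·(cos φ, sin φ) = (5.6570, 7.6570)
cos θ_2 = (90.6313−2²−8²)/(2·2·8) = 0.7072; θ_2 = 44.9902° (elbow-up)
β = atan2(7.6570,5.6570) = 53.5430°; ψ = atan2(5.6559,7.6578) = 36.4487°
θ_1 = β − ψ = 17.0943°
θ_3 = φ − θ_1 − θ_2 = -62.0845° (wrapped to (-180°,180°])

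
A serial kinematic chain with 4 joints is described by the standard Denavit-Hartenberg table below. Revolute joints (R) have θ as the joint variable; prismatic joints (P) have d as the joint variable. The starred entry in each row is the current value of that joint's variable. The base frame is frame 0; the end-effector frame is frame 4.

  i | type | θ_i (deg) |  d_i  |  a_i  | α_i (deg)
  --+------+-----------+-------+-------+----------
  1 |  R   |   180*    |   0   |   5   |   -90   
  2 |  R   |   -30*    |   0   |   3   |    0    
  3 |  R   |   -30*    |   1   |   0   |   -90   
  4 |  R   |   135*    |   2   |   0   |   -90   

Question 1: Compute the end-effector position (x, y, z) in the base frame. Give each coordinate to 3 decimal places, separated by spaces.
after link 1: o_1 = (-5.0000, 0.0000, 0.0000)
after link 2: o_2 = (-7.5981, 0.0000, 1.5000)
after link 3: o_3 = (-7.5981, -1.0000, 1.5000)
after link 4: o_4 = (-9.3301, -1.0000, 0.5000)

-9.330 -1.000 0.500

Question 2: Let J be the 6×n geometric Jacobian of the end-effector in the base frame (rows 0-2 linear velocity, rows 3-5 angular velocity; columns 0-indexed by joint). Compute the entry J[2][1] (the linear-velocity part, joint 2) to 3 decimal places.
axis z_1 = (-0.0000,-1.0000,0.0000); lever o_n−o_1 = (-4.3301,-1.0000,0.5000)
cross product → J_v[:, 1] = (-0.5000,-0.0000,-4.3301)
J_ω[:, 1] = z_1
entry J[2][1] = -4.3301

-4.330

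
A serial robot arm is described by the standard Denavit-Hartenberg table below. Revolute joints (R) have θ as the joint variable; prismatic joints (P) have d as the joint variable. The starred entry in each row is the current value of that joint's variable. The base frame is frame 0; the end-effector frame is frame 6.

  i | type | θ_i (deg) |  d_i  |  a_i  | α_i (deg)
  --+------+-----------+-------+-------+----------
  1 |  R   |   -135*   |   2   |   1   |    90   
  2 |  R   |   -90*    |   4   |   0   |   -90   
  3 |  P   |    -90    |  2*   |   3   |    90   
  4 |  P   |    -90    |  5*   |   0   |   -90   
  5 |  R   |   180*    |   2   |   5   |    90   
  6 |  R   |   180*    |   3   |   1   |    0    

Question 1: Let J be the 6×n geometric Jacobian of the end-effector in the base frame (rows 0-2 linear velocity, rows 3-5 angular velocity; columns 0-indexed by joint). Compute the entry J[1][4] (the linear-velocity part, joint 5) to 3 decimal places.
axis z_4 = (-0.7071,0.7071,0.0000); lever o_n−o_4 = (-4.2426,-1.4142,-3.0000)
cross product → J_v[:, 4] = (-2.1213,-2.1213,4.0000)
J_ω[:, 4] = z_4
entry J[1][4] = -2.1213

-2.121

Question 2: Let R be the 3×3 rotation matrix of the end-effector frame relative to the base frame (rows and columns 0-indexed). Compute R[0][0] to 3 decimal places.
0.707

End-effector x-axis (col 0 of R) = (0.7071,0.7071,0.0000)
R[0][0] = 0.7071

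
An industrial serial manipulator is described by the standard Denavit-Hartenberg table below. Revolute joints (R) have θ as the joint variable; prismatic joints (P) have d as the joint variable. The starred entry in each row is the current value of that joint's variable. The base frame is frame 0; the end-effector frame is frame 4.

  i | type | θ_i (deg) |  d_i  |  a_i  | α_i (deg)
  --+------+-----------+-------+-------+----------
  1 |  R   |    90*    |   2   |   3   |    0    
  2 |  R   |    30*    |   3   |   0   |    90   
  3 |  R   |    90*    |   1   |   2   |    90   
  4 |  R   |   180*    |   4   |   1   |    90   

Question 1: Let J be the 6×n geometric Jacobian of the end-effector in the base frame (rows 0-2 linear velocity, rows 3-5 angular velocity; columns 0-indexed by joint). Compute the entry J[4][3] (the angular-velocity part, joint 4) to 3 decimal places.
0.866

axis z_3 = (-0.5000,0.8660,-0.0000); lever o_n−o_3 = (-2.0000,3.4641,-1.0000)
cross product → J_v[:, 3] = (-0.8660,-0.5000,-0.0000)
J_ω[:, 3] = z_3
entry J[4][3] = 0.8660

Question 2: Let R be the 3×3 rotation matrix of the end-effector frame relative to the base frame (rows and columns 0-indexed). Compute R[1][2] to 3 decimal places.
End-effector z-axis (col 2 of R) = (0.8660,0.5000,0.0000)
R[1][2] = 0.5000

0.500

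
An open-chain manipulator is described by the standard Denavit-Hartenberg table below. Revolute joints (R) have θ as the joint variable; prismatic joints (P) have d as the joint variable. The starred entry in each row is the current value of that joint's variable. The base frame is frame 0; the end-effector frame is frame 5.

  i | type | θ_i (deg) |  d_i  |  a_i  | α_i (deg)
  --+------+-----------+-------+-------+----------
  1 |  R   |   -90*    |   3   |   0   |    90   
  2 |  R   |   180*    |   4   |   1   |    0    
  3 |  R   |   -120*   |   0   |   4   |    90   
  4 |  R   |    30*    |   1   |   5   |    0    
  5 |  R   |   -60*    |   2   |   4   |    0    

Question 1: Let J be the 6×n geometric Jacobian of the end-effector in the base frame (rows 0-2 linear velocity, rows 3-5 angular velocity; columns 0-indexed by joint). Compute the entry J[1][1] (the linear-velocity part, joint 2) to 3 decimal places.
axis z_1 = (-1.0000,-0.0000,0.0000); lever o_n−o_1 = (-4.5000,-7.4952,8.7141)
cross product → J_v[:, 1] = (-0.0000,8.7141,7.4952)
J_ω[:, 1] = z_1
entry J[1][1] = 8.7141

8.714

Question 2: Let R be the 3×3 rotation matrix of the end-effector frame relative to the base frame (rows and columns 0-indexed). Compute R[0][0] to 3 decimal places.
0.500

End-effector x-axis (col 0 of R) = (0.5000,-0.4330,0.7500)
R[0][0] = 0.5000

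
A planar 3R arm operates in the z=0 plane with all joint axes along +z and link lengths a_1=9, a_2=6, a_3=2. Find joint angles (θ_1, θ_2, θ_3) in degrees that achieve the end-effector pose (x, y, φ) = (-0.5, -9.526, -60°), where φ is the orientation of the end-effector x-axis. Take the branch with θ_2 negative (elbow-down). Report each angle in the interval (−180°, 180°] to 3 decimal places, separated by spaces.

wrist centre = target − a_3·(cos φ, sin φ) = (-1.5000, -7.7939)
cos θ_2 = (62.9956−9²−6²)/(2·9·6) = -0.5000; θ_2 = -120.0027° (elbow-down)
β = atan2(-7.7939,-1.5000) = -100.8938°; ψ = atan2(-5.1960,5.9998) = -40.8938°
θ_1 = β − ψ = -60.0000°
θ_3 = φ − θ_1 − θ_2 = 120.0027° (wrapped to (-180°,180°])

-60.000 -120.003 120.003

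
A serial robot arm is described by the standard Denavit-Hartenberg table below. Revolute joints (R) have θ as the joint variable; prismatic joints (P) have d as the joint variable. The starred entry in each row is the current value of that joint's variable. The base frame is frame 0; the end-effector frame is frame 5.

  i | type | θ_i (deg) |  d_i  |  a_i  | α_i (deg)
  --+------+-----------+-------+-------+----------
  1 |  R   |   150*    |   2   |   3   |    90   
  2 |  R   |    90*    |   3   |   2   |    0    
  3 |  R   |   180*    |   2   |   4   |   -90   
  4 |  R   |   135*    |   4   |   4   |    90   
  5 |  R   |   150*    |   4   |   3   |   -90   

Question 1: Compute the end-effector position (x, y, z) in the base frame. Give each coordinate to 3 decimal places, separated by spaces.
after link 1: o_1 = (-2.5981, 1.5000, 2.0000)
after link 2: o_2 = (-1.0981, 4.0981, 4.0000)
after link 3: o_3 = (-0.0981, 5.8301, 0.0000)
after link 4: o_4 = (-4.9764, 5.3806, 2.8284)
after link 5: o_5 = (-6.7711, 5.2721, -1.8371)

-6.771 5.272 -1.837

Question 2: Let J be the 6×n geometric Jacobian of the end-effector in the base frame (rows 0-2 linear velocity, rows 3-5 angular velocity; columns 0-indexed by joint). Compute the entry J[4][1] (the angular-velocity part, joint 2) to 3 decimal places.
0.866

axis z_1 = (0.5000,0.8660,0.0000); lever o_n−o_1 = (-4.1730,3.7721,-3.8371)
cross product → J_v[:, 1] = (-3.3230,1.9186,5.5000)
J_ω[:, 1] = z_1
entry J[4][1] = 0.8660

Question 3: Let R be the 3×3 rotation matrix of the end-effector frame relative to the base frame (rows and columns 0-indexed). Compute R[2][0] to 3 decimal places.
End-effector x-axis (col 0 of R) = (-0.1268,0.7803,-0.6124)
R[2][0] = -0.6124

-0.612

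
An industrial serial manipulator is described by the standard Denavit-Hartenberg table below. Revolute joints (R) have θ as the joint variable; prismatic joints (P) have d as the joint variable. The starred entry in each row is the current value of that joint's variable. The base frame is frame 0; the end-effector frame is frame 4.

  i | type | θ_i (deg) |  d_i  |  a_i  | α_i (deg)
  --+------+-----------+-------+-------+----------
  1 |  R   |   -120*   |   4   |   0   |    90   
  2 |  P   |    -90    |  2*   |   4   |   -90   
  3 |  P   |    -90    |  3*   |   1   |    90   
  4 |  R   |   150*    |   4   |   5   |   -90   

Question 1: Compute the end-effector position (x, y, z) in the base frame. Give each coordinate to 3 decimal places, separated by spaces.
-1.598 -5.428 4.000

after link 1: o_1 = (0.0000, 0.0000, 4.0000)
after link 2: o_2 = (-1.7321, 1.0000, 0.0000)
after link 3: o_3 = (-4.0981, -1.0981, 0.0000)
after link 4: o_4 = (-1.5981, -5.4282, 4.0000)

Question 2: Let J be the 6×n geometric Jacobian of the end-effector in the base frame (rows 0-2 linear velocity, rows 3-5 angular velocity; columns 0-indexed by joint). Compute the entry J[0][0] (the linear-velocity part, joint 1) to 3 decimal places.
axis z_0 = ẑ; lever o_n−o_0 = (-1.5981,-5.4282,4.0000)
cross product → J_v[:, 0] = (5.4282,-1.5981,0.0000)
J_ω[:, 0] = z_0
entry J[0][0] = 5.4282

5.428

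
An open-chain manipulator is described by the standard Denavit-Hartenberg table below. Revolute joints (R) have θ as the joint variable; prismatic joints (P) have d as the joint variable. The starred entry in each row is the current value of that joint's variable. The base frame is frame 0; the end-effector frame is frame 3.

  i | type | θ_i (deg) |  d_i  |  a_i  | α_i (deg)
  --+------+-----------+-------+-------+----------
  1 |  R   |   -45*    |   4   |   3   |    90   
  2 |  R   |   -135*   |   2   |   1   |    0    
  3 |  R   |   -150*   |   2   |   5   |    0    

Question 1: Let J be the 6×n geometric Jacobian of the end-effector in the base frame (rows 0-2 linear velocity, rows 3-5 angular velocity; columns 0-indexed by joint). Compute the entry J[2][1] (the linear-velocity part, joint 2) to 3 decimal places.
0.587

axis z_1 = (-0.7071,-0.7071,0.0000); lever o_n−o_1 = (-2.4134,-3.2435,4.1225)
cross product → J_v[:, 1] = (-2.9151,2.9151,0.5870)
J_ω[:, 1] = z_1
entry J[2][1] = 0.5870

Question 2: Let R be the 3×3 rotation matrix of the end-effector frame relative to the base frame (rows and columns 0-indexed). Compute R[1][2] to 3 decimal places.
End-effector z-axis (col 2 of R) = (-0.7071,-0.7071,0.0000)
R[1][2] = -0.7071

-0.707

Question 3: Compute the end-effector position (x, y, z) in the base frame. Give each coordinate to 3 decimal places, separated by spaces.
after link 1: o_1 = (2.1213, -2.1213, 4.0000)
after link 2: o_2 = (0.2071, -3.0355, 3.2929)
after link 3: o_3 = (-0.2920, -5.3648, 8.1225)

-0.292 -5.365 8.123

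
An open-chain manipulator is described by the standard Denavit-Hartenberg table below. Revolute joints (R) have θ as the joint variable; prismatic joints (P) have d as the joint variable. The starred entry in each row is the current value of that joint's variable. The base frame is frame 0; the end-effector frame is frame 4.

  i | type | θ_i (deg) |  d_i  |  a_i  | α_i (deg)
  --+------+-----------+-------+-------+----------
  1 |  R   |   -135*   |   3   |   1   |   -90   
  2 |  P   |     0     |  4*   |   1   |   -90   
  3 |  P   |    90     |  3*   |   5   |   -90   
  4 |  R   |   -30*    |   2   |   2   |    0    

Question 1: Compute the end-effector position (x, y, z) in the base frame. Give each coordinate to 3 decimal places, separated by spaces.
after link 1: o_1 = (-0.7071, -0.7071, 3.0000)
after link 2: o_2 = (1.4142, -4.2426, 3.0000)
after link 3: o_3 = (-2.1213, -0.7071, -0.0000)
after link 4: o_4 = (-1.9319, 1.9319, -1.0000)

-1.932 1.932 -1.000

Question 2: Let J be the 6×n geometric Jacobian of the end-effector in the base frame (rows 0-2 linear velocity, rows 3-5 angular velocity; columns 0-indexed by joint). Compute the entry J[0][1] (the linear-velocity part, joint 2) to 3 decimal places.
0.707

prismatic axis z_1 = (0.7071,-0.7071,0.0000)
J_v[:, 1] = z_1; J_ω[:, 1] = (0,0,0)
entry J[0][1] = 0.7071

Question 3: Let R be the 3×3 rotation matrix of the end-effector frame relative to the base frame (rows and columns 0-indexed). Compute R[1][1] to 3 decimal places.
End-effector y-axis (col 1 of R) = (-0.3536,0.3536,0.8660)
R[1][1] = 0.3536

0.354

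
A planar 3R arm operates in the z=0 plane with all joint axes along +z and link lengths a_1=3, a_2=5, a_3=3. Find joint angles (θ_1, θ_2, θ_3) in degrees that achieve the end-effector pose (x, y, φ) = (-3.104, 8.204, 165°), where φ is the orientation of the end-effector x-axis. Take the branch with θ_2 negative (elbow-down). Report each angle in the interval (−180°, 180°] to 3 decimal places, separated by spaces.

120.006 -45.006 90.000

wrist centre = target − a_3·(cos φ, sin φ) = (-0.2062, 7.4275)
cos θ_2 = (55.2109−3²−5²)/(2·3·5) = 0.7070; θ_2 = -45.0062° (elbow-down)
β = atan2(7.4275,-0.2062) = 91.5904°; ψ = atan2(-3.5359,6.5352) = -28.4161°
θ_1 = β − ψ = 120.0065°
θ_3 = φ − θ_1 − θ_2 = 89.9997° (wrapped to (-180°,180°])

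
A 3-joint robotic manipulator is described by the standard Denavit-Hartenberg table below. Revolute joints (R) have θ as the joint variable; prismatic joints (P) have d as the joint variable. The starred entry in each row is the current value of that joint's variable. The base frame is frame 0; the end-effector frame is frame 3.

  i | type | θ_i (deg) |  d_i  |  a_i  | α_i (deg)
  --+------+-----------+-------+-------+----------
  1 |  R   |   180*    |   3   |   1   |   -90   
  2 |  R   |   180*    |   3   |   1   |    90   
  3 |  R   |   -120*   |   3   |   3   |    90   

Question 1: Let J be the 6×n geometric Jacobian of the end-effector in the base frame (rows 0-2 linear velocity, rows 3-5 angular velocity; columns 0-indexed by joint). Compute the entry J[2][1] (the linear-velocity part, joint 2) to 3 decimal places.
axis z_1 = (-0.0000,-1.0000,0.0000); lever o_n−o_1 = (-0.5000,-0.4019,-3.0000)
cross product → J_v[:, 1] = (3.0000,-0.0000,-0.5000)
J_ω[:, 1] = z_1
entry J[2][1] = -0.5000

-0.500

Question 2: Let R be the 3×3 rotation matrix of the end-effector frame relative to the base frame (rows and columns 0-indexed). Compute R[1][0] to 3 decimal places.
0.866

End-effector x-axis (col 0 of R) = (-0.5000,0.8660,-0.0000)
R[1][0] = 0.8660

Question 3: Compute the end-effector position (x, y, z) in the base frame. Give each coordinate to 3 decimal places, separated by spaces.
after link 1: o_1 = (-1.0000, 0.0000, 3.0000)
after link 2: o_2 = (-0.0000, -3.0000, 3.0000)
after link 3: o_3 = (-1.5000, -0.4019, -0.0000)

-1.500 -0.402 -0.000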